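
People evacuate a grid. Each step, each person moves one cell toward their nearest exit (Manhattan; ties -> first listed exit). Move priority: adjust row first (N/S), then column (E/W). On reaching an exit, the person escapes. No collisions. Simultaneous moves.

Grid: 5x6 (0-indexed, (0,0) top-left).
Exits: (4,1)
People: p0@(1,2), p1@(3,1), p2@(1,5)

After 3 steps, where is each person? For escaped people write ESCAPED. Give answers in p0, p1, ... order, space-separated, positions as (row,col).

Step 1: p0:(1,2)->(2,2) | p1:(3,1)->(4,1)->EXIT | p2:(1,5)->(2,5)
Step 2: p0:(2,2)->(3,2) | p1:escaped | p2:(2,5)->(3,5)
Step 3: p0:(3,2)->(4,2) | p1:escaped | p2:(3,5)->(4,5)

(4,2) ESCAPED (4,5)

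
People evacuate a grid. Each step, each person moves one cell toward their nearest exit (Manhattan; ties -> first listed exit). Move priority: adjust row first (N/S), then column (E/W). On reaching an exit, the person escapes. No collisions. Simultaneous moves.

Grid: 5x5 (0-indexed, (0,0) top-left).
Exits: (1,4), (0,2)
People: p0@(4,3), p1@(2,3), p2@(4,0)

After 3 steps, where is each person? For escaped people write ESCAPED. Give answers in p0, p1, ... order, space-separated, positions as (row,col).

Step 1: p0:(4,3)->(3,3) | p1:(2,3)->(1,3) | p2:(4,0)->(3,0)
Step 2: p0:(3,3)->(2,3) | p1:(1,3)->(1,4)->EXIT | p2:(3,0)->(2,0)
Step 3: p0:(2,3)->(1,3) | p1:escaped | p2:(2,0)->(1,0)

(1,3) ESCAPED (1,0)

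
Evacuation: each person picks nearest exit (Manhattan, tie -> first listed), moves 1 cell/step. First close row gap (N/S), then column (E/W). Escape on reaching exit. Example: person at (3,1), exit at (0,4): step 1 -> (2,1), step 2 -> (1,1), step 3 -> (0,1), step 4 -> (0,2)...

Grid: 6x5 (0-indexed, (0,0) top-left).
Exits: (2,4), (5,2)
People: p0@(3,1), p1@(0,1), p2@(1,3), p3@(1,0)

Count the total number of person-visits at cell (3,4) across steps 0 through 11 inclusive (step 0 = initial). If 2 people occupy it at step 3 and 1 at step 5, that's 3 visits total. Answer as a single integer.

Step 0: p0@(3,1) p1@(0,1) p2@(1,3) p3@(1,0) -> at (3,4): 0 [-], cum=0
Step 1: p0@(4,1) p1@(1,1) p2@(2,3) p3@(2,0) -> at (3,4): 0 [-], cum=0
Step 2: p0@(5,1) p1@(2,1) p2@ESC p3@(2,1) -> at (3,4): 0 [-], cum=0
Step 3: p0@ESC p1@(2,2) p2@ESC p3@(2,2) -> at (3,4): 0 [-], cum=0
Step 4: p0@ESC p1@(2,3) p2@ESC p3@(2,3) -> at (3,4): 0 [-], cum=0
Step 5: p0@ESC p1@ESC p2@ESC p3@ESC -> at (3,4): 0 [-], cum=0
Total visits = 0

Answer: 0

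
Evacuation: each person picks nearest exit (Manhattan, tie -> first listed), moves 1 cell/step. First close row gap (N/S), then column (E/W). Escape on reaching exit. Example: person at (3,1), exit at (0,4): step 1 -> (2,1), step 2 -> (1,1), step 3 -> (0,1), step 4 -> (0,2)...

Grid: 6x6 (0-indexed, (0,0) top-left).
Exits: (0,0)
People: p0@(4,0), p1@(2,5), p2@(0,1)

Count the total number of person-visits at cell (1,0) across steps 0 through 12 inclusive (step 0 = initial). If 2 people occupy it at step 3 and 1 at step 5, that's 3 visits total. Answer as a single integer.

Answer: 1

Derivation:
Step 0: p0@(4,0) p1@(2,5) p2@(0,1) -> at (1,0): 0 [-], cum=0
Step 1: p0@(3,0) p1@(1,5) p2@ESC -> at (1,0): 0 [-], cum=0
Step 2: p0@(2,0) p1@(0,5) p2@ESC -> at (1,0): 0 [-], cum=0
Step 3: p0@(1,0) p1@(0,4) p2@ESC -> at (1,0): 1 [p0], cum=1
Step 4: p0@ESC p1@(0,3) p2@ESC -> at (1,0): 0 [-], cum=1
Step 5: p0@ESC p1@(0,2) p2@ESC -> at (1,0): 0 [-], cum=1
Step 6: p0@ESC p1@(0,1) p2@ESC -> at (1,0): 0 [-], cum=1
Step 7: p0@ESC p1@ESC p2@ESC -> at (1,0): 0 [-], cum=1
Total visits = 1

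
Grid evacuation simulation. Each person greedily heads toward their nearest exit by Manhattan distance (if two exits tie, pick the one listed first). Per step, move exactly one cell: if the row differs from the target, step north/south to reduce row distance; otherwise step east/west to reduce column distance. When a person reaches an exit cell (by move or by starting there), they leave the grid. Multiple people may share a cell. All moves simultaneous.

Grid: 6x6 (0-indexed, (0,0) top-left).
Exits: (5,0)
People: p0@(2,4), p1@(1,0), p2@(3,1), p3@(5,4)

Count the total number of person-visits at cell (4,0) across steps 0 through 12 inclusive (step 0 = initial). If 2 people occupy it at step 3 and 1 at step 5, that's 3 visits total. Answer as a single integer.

Answer: 1

Derivation:
Step 0: p0@(2,4) p1@(1,0) p2@(3,1) p3@(5,4) -> at (4,0): 0 [-], cum=0
Step 1: p0@(3,4) p1@(2,0) p2@(4,1) p3@(5,3) -> at (4,0): 0 [-], cum=0
Step 2: p0@(4,4) p1@(3,0) p2@(5,1) p3@(5,2) -> at (4,0): 0 [-], cum=0
Step 3: p0@(5,4) p1@(4,0) p2@ESC p3@(5,1) -> at (4,0): 1 [p1], cum=1
Step 4: p0@(5,3) p1@ESC p2@ESC p3@ESC -> at (4,0): 0 [-], cum=1
Step 5: p0@(5,2) p1@ESC p2@ESC p3@ESC -> at (4,0): 0 [-], cum=1
Step 6: p0@(5,1) p1@ESC p2@ESC p3@ESC -> at (4,0): 0 [-], cum=1
Step 7: p0@ESC p1@ESC p2@ESC p3@ESC -> at (4,0): 0 [-], cum=1
Total visits = 1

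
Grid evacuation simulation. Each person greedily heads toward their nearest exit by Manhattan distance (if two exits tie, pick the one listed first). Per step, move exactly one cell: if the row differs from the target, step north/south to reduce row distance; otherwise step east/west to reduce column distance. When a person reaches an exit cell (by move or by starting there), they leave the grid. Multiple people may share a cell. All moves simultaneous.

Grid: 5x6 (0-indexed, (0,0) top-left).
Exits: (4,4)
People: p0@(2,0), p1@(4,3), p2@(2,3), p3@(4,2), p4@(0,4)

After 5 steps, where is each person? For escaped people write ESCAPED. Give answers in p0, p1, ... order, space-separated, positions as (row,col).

Step 1: p0:(2,0)->(3,0) | p1:(4,3)->(4,4)->EXIT | p2:(2,3)->(3,3) | p3:(4,2)->(4,3) | p4:(0,4)->(1,4)
Step 2: p0:(3,0)->(4,0) | p1:escaped | p2:(3,3)->(4,3) | p3:(4,3)->(4,4)->EXIT | p4:(1,4)->(2,4)
Step 3: p0:(4,0)->(4,1) | p1:escaped | p2:(4,3)->(4,4)->EXIT | p3:escaped | p4:(2,4)->(3,4)
Step 4: p0:(4,1)->(4,2) | p1:escaped | p2:escaped | p3:escaped | p4:(3,4)->(4,4)->EXIT
Step 5: p0:(4,2)->(4,3) | p1:escaped | p2:escaped | p3:escaped | p4:escaped

(4,3) ESCAPED ESCAPED ESCAPED ESCAPED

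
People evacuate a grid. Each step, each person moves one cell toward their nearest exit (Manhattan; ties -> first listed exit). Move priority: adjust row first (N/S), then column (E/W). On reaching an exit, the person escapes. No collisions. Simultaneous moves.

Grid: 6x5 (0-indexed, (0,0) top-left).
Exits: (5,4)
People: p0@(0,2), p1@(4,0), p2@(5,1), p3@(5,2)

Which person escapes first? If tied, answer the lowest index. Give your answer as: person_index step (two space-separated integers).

Step 1: p0:(0,2)->(1,2) | p1:(4,0)->(5,0) | p2:(5,1)->(5,2) | p3:(5,2)->(5,3)
Step 2: p0:(1,2)->(2,2) | p1:(5,0)->(5,1) | p2:(5,2)->(5,3) | p3:(5,3)->(5,4)->EXIT
Step 3: p0:(2,2)->(3,2) | p1:(5,1)->(5,2) | p2:(5,3)->(5,4)->EXIT | p3:escaped
Step 4: p0:(3,2)->(4,2) | p1:(5,2)->(5,3) | p2:escaped | p3:escaped
Step 5: p0:(4,2)->(5,2) | p1:(5,3)->(5,4)->EXIT | p2:escaped | p3:escaped
Step 6: p0:(5,2)->(5,3) | p1:escaped | p2:escaped | p3:escaped
Step 7: p0:(5,3)->(5,4)->EXIT | p1:escaped | p2:escaped | p3:escaped
Exit steps: [7, 5, 3, 2]
First to escape: p3 at step 2

Answer: 3 2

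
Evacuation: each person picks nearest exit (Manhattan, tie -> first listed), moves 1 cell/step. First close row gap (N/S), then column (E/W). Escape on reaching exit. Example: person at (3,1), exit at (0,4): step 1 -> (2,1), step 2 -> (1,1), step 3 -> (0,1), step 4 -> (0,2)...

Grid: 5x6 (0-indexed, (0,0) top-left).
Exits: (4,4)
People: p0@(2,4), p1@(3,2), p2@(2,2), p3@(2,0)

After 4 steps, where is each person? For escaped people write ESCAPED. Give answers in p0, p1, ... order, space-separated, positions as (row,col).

Step 1: p0:(2,4)->(3,4) | p1:(3,2)->(4,2) | p2:(2,2)->(3,2) | p3:(2,0)->(3,0)
Step 2: p0:(3,4)->(4,4)->EXIT | p1:(4,2)->(4,3) | p2:(3,2)->(4,2) | p3:(3,0)->(4,0)
Step 3: p0:escaped | p1:(4,3)->(4,4)->EXIT | p2:(4,2)->(4,3) | p3:(4,0)->(4,1)
Step 4: p0:escaped | p1:escaped | p2:(4,3)->(4,4)->EXIT | p3:(4,1)->(4,2)

ESCAPED ESCAPED ESCAPED (4,2)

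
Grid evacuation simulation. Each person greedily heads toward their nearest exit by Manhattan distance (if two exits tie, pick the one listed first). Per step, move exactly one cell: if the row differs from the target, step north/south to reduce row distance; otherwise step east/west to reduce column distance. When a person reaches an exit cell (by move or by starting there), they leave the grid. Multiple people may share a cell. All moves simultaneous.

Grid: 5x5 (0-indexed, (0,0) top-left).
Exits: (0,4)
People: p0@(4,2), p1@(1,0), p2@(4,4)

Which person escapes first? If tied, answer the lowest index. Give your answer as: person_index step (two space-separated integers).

Answer: 2 4

Derivation:
Step 1: p0:(4,2)->(3,2) | p1:(1,0)->(0,0) | p2:(4,4)->(3,4)
Step 2: p0:(3,2)->(2,2) | p1:(0,0)->(0,1) | p2:(3,4)->(2,4)
Step 3: p0:(2,2)->(1,2) | p1:(0,1)->(0,2) | p2:(2,4)->(1,4)
Step 4: p0:(1,2)->(0,2) | p1:(0,2)->(0,3) | p2:(1,4)->(0,4)->EXIT
Step 5: p0:(0,2)->(0,3) | p1:(0,3)->(0,4)->EXIT | p2:escaped
Step 6: p0:(0,3)->(0,4)->EXIT | p1:escaped | p2:escaped
Exit steps: [6, 5, 4]
First to escape: p2 at step 4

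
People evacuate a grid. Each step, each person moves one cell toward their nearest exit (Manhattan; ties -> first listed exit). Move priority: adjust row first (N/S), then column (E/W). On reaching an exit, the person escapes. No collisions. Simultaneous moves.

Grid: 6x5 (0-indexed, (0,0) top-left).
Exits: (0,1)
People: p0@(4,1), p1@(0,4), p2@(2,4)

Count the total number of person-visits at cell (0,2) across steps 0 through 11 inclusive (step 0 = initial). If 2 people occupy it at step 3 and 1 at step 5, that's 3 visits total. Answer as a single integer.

Step 0: p0@(4,1) p1@(0,4) p2@(2,4) -> at (0,2): 0 [-], cum=0
Step 1: p0@(3,1) p1@(0,3) p2@(1,4) -> at (0,2): 0 [-], cum=0
Step 2: p0@(2,1) p1@(0,2) p2@(0,4) -> at (0,2): 1 [p1], cum=1
Step 3: p0@(1,1) p1@ESC p2@(0,3) -> at (0,2): 0 [-], cum=1
Step 4: p0@ESC p1@ESC p2@(0,2) -> at (0,2): 1 [p2], cum=2
Step 5: p0@ESC p1@ESC p2@ESC -> at (0,2): 0 [-], cum=2
Total visits = 2

Answer: 2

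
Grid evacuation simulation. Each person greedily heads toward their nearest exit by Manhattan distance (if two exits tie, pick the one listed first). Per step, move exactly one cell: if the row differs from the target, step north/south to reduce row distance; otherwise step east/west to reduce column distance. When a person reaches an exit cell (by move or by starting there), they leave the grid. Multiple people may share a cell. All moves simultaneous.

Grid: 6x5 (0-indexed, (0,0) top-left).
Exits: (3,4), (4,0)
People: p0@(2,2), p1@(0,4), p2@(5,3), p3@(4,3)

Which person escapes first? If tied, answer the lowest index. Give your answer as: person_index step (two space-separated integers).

Step 1: p0:(2,2)->(3,2) | p1:(0,4)->(1,4) | p2:(5,3)->(4,3) | p3:(4,3)->(3,3)
Step 2: p0:(3,2)->(3,3) | p1:(1,4)->(2,4) | p2:(4,3)->(3,3) | p3:(3,3)->(3,4)->EXIT
Step 3: p0:(3,3)->(3,4)->EXIT | p1:(2,4)->(3,4)->EXIT | p2:(3,3)->(3,4)->EXIT | p3:escaped
Exit steps: [3, 3, 3, 2]
First to escape: p3 at step 2

Answer: 3 2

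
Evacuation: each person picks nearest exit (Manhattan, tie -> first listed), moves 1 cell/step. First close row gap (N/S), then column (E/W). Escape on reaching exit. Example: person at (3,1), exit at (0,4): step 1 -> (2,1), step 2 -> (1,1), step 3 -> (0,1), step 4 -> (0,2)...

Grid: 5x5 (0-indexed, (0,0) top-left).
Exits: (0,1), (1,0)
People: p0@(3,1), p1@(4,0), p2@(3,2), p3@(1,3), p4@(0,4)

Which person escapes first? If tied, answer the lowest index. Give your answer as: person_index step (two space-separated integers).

Answer: 0 3

Derivation:
Step 1: p0:(3,1)->(2,1) | p1:(4,0)->(3,0) | p2:(3,2)->(2,2) | p3:(1,3)->(0,3) | p4:(0,4)->(0,3)
Step 2: p0:(2,1)->(1,1) | p1:(3,0)->(2,0) | p2:(2,2)->(1,2) | p3:(0,3)->(0,2) | p4:(0,3)->(0,2)
Step 3: p0:(1,1)->(0,1)->EXIT | p1:(2,0)->(1,0)->EXIT | p2:(1,2)->(0,2) | p3:(0,2)->(0,1)->EXIT | p4:(0,2)->(0,1)->EXIT
Step 4: p0:escaped | p1:escaped | p2:(0,2)->(0,1)->EXIT | p3:escaped | p4:escaped
Exit steps: [3, 3, 4, 3, 3]
First to escape: p0 at step 3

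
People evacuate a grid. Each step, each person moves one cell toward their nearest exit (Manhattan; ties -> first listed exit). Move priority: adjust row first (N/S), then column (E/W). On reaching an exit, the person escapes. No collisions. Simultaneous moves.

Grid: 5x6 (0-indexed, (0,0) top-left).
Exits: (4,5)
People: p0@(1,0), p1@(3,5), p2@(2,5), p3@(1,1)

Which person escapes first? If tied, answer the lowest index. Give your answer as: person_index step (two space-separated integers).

Step 1: p0:(1,0)->(2,0) | p1:(3,5)->(4,5)->EXIT | p2:(2,5)->(3,5) | p3:(1,1)->(2,1)
Step 2: p0:(2,0)->(3,0) | p1:escaped | p2:(3,5)->(4,5)->EXIT | p3:(2,1)->(3,1)
Step 3: p0:(3,0)->(4,0) | p1:escaped | p2:escaped | p3:(3,1)->(4,1)
Step 4: p0:(4,0)->(4,1) | p1:escaped | p2:escaped | p3:(4,1)->(4,2)
Step 5: p0:(4,1)->(4,2) | p1:escaped | p2:escaped | p3:(4,2)->(4,3)
Step 6: p0:(4,2)->(4,3) | p1:escaped | p2:escaped | p3:(4,3)->(4,4)
Step 7: p0:(4,3)->(4,4) | p1:escaped | p2:escaped | p3:(4,4)->(4,5)->EXIT
Step 8: p0:(4,4)->(4,5)->EXIT | p1:escaped | p2:escaped | p3:escaped
Exit steps: [8, 1, 2, 7]
First to escape: p1 at step 1

Answer: 1 1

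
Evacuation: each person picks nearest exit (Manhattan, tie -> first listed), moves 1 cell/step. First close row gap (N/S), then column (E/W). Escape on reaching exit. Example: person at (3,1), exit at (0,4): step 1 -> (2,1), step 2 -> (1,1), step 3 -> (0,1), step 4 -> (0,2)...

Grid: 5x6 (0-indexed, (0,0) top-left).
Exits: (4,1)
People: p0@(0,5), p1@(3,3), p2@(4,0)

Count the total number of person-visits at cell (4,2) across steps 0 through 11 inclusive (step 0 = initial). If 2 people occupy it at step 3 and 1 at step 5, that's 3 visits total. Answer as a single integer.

Step 0: p0@(0,5) p1@(3,3) p2@(4,0) -> at (4,2): 0 [-], cum=0
Step 1: p0@(1,5) p1@(4,3) p2@ESC -> at (4,2): 0 [-], cum=0
Step 2: p0@(2,5) p1@(4,2) p2@ESC -> at (4,2): 1 [p1], cum=1
Step 3: p0@(3,5) p1@ESC p2@ESC -> at (4,2): 0 [-], cum=1
Step 4: p0@(4,5) p1@ESC p2@ESC -> at (4,2): 0 [-], cum=1
Step 5: p0@(4,4) p1@ESC p2@ESC -> at (4,2): 0 [-], cum=1
Step 6: p0@(4,3) p1@ESC p2@ESC -> at (4,2): 0 [-], cum=1
Step 7: p0@(4,2) p1@ESC p2@ESC -> at (4,2): 1 [p0], cum=2
Step 8: p0@ESC p1@ESC p2@ESC -> at (4,2): 0 [-], cum=2
Total visits = 2

Answer: 2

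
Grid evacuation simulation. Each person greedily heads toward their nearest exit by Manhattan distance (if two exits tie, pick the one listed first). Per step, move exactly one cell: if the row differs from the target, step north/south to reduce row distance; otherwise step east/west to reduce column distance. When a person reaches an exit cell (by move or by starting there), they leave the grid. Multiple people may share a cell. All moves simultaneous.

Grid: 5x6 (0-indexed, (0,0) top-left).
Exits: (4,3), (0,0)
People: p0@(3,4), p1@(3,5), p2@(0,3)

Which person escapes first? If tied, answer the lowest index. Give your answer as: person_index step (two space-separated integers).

Answer: 0 2

Derivation:
Step 1: p0:(3,4)->(4,4) | p1:(3,5)->(4,5) | p2:(0,3)->(0,2)
Step 2: p0:(4,4)->(4,3)->EXIT | p1:(4,5)->(4,4) | p2:(0,2)->(0,1)
Step 3: p0:escaped | p1:(4,4)->(4,3)->EXIT | p2:(0,1)->(0,0)->EXIT
Exit steps: [2, 3, 3]
First to escape: p0 at step 2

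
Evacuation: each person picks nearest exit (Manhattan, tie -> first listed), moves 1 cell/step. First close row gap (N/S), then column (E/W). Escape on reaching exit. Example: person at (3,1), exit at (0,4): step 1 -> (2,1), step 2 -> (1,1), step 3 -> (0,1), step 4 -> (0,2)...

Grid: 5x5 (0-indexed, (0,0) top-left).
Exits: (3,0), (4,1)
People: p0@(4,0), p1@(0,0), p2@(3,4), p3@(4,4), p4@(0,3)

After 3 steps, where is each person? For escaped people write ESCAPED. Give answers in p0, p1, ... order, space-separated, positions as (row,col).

Step 1: p0:(4,0)->(3,0)->EXIT | p1:(0,0)->(1,0) | p2:(3,4)->(3,3) | p3:(4,4)->(4,3) | p4:(0,3)->(1,3)
Step 2: p0:escaped | p1:(1,0)->(2,0) | p2:(3,3)->(3,2) | p3:(4,3)->(4,2) | p4:(1,3)->(2,3)
Step 3: p0:escaped | p1:(2,0)->(3,0)->EXIT | p2:(3,2)->(3,1) | p3:(4,2)->(4,1)->EXIT | p4:(2,3)->(3,3)

ESCAPED ESCAPED (3,1) ESCAPED (3,3)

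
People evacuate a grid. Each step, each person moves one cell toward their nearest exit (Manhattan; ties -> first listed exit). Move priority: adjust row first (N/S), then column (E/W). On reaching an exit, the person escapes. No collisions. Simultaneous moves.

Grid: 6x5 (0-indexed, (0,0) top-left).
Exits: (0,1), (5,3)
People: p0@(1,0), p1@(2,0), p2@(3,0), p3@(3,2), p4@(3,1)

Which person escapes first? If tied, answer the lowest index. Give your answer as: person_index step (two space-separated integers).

Answer: 0 2

Derivation:
Step 1: p0:(1,0)->(0,0) | p1:(2,0)->(1,0) | p2:(3,0)->(2,0) | p3:(3,2)->(4,2) | p4:(3,1)->(2,1)
Step 2: p0:(0,0)->(0,1)->EXIT | p1:(1,0)->(0,0) | p2:(2,0)->(1,0) | p3:(4,2)->(5,2) | p4:(2,1)->(1,1)
Step 3: p0:escaped | p1:(0,0)->(0,1)->EXIT | p2:(1,0)->(0,0) | p3:(5,2)->(5,3)->EXIT | p4:(1,1)->(0,1)->EXIT
Step 4: p0:escaped | p1:escaped | p2:(0,0)->(0,1)->EXIT | p3:escaped | p4:escaped
Exit steps: [2, 3, 4, 3, 3]
First to escape: p0 at step 2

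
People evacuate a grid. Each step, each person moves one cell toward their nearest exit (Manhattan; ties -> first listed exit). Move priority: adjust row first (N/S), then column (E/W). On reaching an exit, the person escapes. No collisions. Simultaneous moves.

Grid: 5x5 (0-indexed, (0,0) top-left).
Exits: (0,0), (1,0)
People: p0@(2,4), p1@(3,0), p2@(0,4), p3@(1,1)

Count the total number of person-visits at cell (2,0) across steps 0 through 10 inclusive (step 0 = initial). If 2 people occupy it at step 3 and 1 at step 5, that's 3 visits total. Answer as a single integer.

Step 0: p0@(2,4) p1@(3,0) p2@(0,4) p3@(1,1) -> at (2,0): 0 [-], cum=0
Step 1: p0@(1,4) p1@(2,0) p2@(0,3) p3@ESC -> at (2,0): 1 [p1], cum=1
Step 2: p0@(1,3) p1@ESC p2@(0,2) p3@ESC -> at (2,0): 0 [-], cum=1
Step 3: p0@(1,2) p1@ESC p2@(0,1) p3@ESC -> at (2,0): 0 [-], cum=1
Step 4: p0@(1,1) p1@ESC p2@ESC p3@ESC -> at (2,0): 0 [-], cum=1
Step 5: p0@ESC p1@ESC p2@ESC p3@ESC -> at (2,0): 0 [-], cum=1
Total visits = 1

Answer: 1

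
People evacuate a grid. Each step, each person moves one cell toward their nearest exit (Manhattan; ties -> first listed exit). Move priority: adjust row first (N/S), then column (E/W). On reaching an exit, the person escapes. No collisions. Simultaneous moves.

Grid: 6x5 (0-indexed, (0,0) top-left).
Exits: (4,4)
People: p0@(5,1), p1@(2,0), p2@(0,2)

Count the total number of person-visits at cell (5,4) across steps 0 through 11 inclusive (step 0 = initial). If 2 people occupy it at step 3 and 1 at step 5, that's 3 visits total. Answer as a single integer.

Answer: 0

Derivation:
Step 0: p0@(5,1) p1@(2,0) p2@(0,2) -> at (5,4): 0 [-], cum=0
Step 1: p0@(4,1) p1@(3,0) p2@(1,2) -> at (5,4): 0 [-], cum=0
Step 2: p0@(4,2) p1@(4,0) p2@(2,2) -> at (5,4): 0 [-], cum=0
Step 3: p0@(4,3) p1@(4,1) p2@(3,2) -> at (5,4): 0 [-], cum=0
Step 4: p0@ESC p1@(4,2) p2@(4,2) -> at (5,4): 0 [-], cum=0
Step 5: p0@ESC p1@(4,3) p2@(4,3) -> at (5,4): 0 [-], cum=0
Step 6: p0@ESC p1@ESC p2@ESC -> at (5,4): 0 [-], cum=0
Total visits = 0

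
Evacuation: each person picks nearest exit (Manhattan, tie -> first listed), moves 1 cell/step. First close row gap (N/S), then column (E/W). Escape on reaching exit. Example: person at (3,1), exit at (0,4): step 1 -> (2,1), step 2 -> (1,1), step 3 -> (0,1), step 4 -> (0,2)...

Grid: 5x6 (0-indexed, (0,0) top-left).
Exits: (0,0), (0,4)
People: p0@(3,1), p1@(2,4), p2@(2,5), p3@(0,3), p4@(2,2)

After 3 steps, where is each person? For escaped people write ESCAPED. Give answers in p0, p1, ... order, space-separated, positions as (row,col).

Step 1: p0:(3,1)->(2,1) | p1:(2,4)->(1,4) | p2:(2,5)->(1,5) | p3:(0,3)->(0,4)->EXIT | p4:(2,2)->(1,2)
Step 2: p0:(2,1)->(1,1) | p1:(1,4)->(0,4)->EXIT | p2:(1,5)->(0,5) | p3:escaped | p4:(1,2)->(0,2)
Step 3: p0:(1,1)->(0,1) | p1:escaped | p2:(0,5)->(0,4)->EXIT | p3:escaped | p4:(0,2)->(0,1)

(0,1) ESCAPED ESCAPED ESCAPED (0,1)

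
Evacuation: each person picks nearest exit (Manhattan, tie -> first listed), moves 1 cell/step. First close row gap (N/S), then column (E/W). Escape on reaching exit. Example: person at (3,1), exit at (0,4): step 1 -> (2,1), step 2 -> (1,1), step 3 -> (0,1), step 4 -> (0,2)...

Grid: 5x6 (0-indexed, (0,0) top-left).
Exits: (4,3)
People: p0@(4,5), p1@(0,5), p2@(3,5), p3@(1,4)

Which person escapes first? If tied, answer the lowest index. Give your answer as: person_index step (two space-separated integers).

Step 1: p0:(4,5)->(4,4) | p1:(0,5)->(1,5) | p2:(3,5)->(4,5) | p3:(1,4)->(2,4)
Step 2: p0:(4,4)->(4,3)->EXIT | p1:(1,5)->(2,5) | p2:(4,5)->(4,4) | p3:(2,4)->(3,4)
Step 3: p0:escaped | p1:(2,5)->(3,5) | p2:(4,4)->(4,3)->EXIT | p3:(3,4)->(4,4)
Step 4: p0:escaped | p1:(3,5)->(4,5) | p2:escaped | p3:(4,4)->(4,3)->EXIT
Step 5: p0:escaped | p1:(4,5)->(4,4) | p2:escaped | p3:escaped
Step 6: p0:escaped | p1:(4,4)->(4,3)->EXIT | p2:escaped | p3:escaped
Exit steps: [2, 6, 3, 4]
First to escape: p0 at step 2

Answer: 0 2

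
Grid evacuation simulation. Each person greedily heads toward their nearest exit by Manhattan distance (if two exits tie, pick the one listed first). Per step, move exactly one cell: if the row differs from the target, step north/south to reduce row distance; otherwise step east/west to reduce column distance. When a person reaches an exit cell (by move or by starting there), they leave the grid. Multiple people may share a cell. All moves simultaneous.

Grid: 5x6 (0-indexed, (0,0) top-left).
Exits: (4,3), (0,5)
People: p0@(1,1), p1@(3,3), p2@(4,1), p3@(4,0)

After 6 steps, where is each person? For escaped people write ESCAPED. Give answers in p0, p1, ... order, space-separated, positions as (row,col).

Step 1: p0:(1,1)->(2,1) | p1:(3,3)->(4,3)->EXIT | p2:(4,1)->(4,2) | p3:(4,0)->(4,1)
Step 2: p0:(2,1)->(3,1) | p1:escaped | p2:(4,2)->(4,3)->EXIT | p3:(4,1)->(4,2)
Step 3: p0:(3,1)->(4,1) | p1:escaped | p2:escaped | p3:(4,2)->(4,3)->EXIT
Step 4: p0:(4,1)->(4,2) | p1:escaped | p2:escaped | p3:escaped
Step 5: p0:(4,2)->(4,3)->EXIT | p1:escaped | p2:escaped | p3:escaped

ESCAPED ESCAPED ESCAPED ESCAPED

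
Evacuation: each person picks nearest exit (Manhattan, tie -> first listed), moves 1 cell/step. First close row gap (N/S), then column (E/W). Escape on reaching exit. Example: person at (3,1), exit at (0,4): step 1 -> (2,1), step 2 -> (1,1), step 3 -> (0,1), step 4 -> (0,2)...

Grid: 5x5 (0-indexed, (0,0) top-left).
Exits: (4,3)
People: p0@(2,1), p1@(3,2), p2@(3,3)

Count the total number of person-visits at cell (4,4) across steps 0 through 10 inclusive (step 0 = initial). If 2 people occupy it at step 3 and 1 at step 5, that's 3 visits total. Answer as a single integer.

Answer: 0

Derivation:
Step 0: p0@(2,1) p1@(3,2) p2@(3,3) -> at (4,4): 0 [-], cum=0
Step 1: p0@(3,1) p1@(4,2) p2@ESC -> at (4,4): 0 [-], cum=0
Step 2: p0@(4,1) p1@ESC p2@ESC -> at (4,4): 0 [-], cum=0
Step 3: p0@(4,2) p1@ESC p2@ESC -> at (4,4): 0 [-], cum=0
Step 4: p0@ESC p1@ESC p2@ESC -> at (4,4): 0 [-], cum=0
Total visits = 0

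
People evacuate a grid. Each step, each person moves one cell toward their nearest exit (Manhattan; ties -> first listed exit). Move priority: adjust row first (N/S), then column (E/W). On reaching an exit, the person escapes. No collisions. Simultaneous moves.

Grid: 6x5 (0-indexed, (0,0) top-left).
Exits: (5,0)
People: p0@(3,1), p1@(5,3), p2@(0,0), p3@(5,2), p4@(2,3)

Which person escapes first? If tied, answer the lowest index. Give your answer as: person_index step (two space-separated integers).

Step 1: p0:(3,1)->(4,1) | p1:(5,3)->(5,2) | p2:(0,0)->(1,0) | p3:(5,2)->(5,1) | p4:(2,3)->(3,3)
Step 2: p0:(4,1)->(5,1) | p1:(5,2)->(5,1) | p2:(1,0)->(2,0) | p3:(5,1)->(5,0)->EXIT | p4:(3,3)->(4,3)
Step 3: p0:(5,1)->(5,0)->EXIT | p1:(5,1)->(5,0)->EXIT | p2:(2,0)->(3,0) | p3:escaped | p4:(4,3)->(5,3)
Step 4: p0:escaped | p1:escaped | p2:(3,0)->(4,0) | p3:escaped | p4:(5,3)->(5,2)
Step 5: p0:escaped | p1:escaped | p2:(4,0)->(5,0)->EXIT | p3:escaped | p4:(5,2)->(5,1)
Step 6: p0:escaped | p1:escaped | p2:escaped | p3:escaped | p4:(5,1)->(5,0)->EXIT
Exit steps: [3, 3, 5, 2, 6]
First to escape: p3 at step 2

Answer: 3 2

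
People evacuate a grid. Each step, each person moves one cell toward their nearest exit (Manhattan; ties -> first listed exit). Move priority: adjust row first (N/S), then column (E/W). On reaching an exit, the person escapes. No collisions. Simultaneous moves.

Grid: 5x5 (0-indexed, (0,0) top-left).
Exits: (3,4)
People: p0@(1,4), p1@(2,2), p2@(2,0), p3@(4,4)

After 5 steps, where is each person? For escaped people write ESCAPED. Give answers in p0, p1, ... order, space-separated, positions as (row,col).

Step 1: p0:(1,4)->(2,4) | p1:(2,2)->(3,2) | p2:(2,0)->(3,0) | p3:(4,4)->(3,4)->EXIT
Step 2: p0:(2,4)->(3,4)->EXIT | p1:(3,2)->(3,3) | p2:(3,0)->(3,1) | p3:escaped
Step 3: p0:escaped | p1:(3,3)->(3,4)->EXIT | p2:(3,1)->(3,2) | p3:escaped
Step 4: p0:escaped | p1:escaped | p2:(3,2)->(3,3) | p3:escaped
Step 5: p0:escaped | p1:escaped | p2:(3,3)->(3,4)->EXIT | p3:escaped

ESCAPED ESCAPED ESCAPED ESCAPED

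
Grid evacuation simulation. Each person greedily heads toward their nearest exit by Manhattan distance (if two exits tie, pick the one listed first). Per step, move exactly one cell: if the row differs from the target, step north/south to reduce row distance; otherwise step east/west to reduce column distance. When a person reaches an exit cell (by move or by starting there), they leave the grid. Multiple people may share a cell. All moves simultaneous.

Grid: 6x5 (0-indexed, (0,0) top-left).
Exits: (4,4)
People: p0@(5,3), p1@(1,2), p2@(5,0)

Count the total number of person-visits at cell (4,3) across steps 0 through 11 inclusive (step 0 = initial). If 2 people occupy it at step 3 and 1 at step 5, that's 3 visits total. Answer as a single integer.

Answer: 3

Derivation:
Step 0: p0@(5,3) p1@(1,2) p2@(5,0) -> at (4,3): 0 [-], cum=0
Step 1: p0@(4,3) p1@(2,2) p2@(4,0) -> at (4,3): 1 [p0], cum=1
Step 2: p0@ESC p1@(3,2) p2@(4,1) -> at (4,3): 0 [-], cum=1
Step 3: p0@ESC p1@(4,2) p2@(4,2) -> at (4,3): 0 [-], cum=1
Step 4: p0@ESC p1@(4,3) p2@(4,3) -> at (4,3): 2 [p1,p2], cum=3
Step 5: p0@ESC p1@ESC p2@ESC -> at (4,3): 0 [-], cum=3
Total visits = 3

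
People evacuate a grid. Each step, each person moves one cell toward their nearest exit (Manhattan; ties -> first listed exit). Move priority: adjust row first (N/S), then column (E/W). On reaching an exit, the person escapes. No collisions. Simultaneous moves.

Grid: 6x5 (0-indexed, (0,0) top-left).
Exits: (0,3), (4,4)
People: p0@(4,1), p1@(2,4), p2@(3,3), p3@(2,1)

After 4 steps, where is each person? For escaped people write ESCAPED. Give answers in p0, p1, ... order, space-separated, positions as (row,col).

Step 1: p0:(4,1)->(4,2) | p1:(2,4)->(3,4) | p2:(3,3)->(4,3) | p3:(2,1)->(1,1)
Step 2: p0:(4,2)->(4,3) | p1:(3,4)->(4,4)->EXIT | p2:(4,3)->(4,4)->EXIT | p3:(1,1)->(0,1)
Step 3: p0:(4,3)->(4,4)->EXIT | p1:escaped | p2:escaped | p3:(0,1)->(0,2)
Step 4: p0:escaped | p1:escaped | p2:escaped | p3:(0,2)->(0,3)->EXIT

ESCAPED ESCAPED ESCAPED ESCAPED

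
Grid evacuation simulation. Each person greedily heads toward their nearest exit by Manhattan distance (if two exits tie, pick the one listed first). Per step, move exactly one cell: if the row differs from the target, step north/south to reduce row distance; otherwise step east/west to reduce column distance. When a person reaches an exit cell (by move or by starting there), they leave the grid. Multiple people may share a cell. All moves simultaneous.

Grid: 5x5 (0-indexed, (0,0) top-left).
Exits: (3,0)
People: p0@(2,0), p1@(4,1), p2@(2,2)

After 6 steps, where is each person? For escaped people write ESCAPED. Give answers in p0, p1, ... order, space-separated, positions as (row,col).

Step 1: p0:(2,0)->(3,0)->EXIT | p1:(4,1)->(3,1) | p2:(2,2)->(3,2)
Step 2: p0:escaped | p1:(3,1)->(3,0)->EXIT | p2:(3,2)->(3,1)
Step 3: p0:escaped | p1:escaped | p2:(3,1)->(3,0)->EXIT

ESCAPED ESCAPED ESCAPED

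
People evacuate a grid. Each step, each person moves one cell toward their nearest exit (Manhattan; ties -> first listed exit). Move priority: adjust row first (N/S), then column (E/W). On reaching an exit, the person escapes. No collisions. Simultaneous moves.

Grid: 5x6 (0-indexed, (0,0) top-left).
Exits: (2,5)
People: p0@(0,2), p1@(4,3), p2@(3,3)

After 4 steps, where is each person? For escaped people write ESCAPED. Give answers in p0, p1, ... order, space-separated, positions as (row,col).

Step 1: p0:(0,2)->(1,2) | p1:(4,3)->(3,3) | p2:(3,3)->(2,3)
Step 2: p0:(1,2)->(2,2) | p1:(3,3)->(2,3) | p2:(2,3)->(2,4)
Step 3: p0:(2,2)->(2,3) | p1:(2,3)->(2,4) | p2:(2,4)->(2,5)->EXIT
Step 4: p0:(2,3)->(2,4) | p1:(2,4)->(2,5)->EXIT | p2:escaped

(2,4) ESCAPED ESCAPED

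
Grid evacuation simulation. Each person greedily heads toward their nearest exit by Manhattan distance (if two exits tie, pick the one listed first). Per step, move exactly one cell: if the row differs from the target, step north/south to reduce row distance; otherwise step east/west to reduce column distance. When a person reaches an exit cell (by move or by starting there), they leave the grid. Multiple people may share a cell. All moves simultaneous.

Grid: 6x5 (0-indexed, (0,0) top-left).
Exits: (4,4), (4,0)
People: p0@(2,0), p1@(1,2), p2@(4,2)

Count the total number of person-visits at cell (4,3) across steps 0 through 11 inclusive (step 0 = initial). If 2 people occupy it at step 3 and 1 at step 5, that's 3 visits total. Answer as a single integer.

Answer: 2

Derivation:
Step 0: p0@(2,0) p1@(1,2) p2@(4,2) -> at (4,3): 0 [-], cum=0
Step 1: p0@(3,0) p1@(2,2) p2@(4,3) -> at (4,3): 1 [p2], cum=1
Step 2: p0@ESC p1@(3,2) p2@ESC -> at (4,3): 0 [-], cum=1
Step 3: p0@ESC p1@(4,2) p2@ESC -> at (4,3): 0 [-], cum=1
Step 4: p0@ESC p1@(4,3) p2@ESC -> at (4,3): 1 [p1], cum=2
Step 5: p0@ESC p1@ESC p2@ESC -> at (4,3): 0 [-], cum=2
Total visits = 2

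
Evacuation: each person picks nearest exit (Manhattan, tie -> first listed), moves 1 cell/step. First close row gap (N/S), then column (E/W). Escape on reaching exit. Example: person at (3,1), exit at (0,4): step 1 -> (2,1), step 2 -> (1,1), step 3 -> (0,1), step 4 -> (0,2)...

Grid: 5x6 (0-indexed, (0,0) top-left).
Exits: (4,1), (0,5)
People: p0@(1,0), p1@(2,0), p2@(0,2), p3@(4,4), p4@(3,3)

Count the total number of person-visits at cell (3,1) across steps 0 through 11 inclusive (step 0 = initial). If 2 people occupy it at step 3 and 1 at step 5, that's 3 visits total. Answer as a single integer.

Answer: 0

Derivation:
Step 0: p0@(1,0) p1@(2,0) p2@(0,2) p3@(4,4) p4@(3,3) -> at (3,1): 0 [-], cum=0
Step 1: p0@(2,0) p1@(3,0) p2@(0,3) p3@(4,3) p4@(4,3) -> at (3,1): 0 [-], cum=0
Step 2: p0@(3,0) p1@(4,0) p2@(0,4) p3@(4,2) p4@(4,2) -> at (3,1): 0 [-], cum=0
Step 3: p0@(4,0) p1@ESC p2@ESC p3@ESC p4@ESC -> at (3,1): 0 [-], cum=0
Step 4: p0@ESC p1@ESC p2@ESC p3@ESC p4@ESC -> at (3,1): 0 [-], cum=0
Total visits = 0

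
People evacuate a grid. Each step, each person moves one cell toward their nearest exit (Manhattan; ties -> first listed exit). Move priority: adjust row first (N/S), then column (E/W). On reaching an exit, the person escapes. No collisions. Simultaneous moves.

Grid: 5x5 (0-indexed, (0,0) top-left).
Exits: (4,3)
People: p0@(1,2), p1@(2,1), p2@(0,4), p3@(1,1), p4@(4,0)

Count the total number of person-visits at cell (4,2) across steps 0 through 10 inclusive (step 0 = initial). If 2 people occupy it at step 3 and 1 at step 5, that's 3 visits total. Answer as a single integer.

Answer: 4

Derivation:
Step 0: p0@(1,2) p1@(2,1) p2@(0,4) p3@(1,1) p4@(4,0) -> at (4,2): 0 [-], cum=0
Step 1: p0@(2,2) p1@(3,1) p2@(1,4) p3@(2,1) p4@(4,1) -> at (4,2): 0 [-], cum=0
Step 2: p0@(3,2) p1@(4,1) p2@(2,4) p3@(3,1) p4@(4,2) -> at (4,2): 1 [p4], cum=1
Step 3: p0@(4,2) p1@(4,2) p2@(3,4) p3@(4,1) p4@ESC -> at (4,2): 2 [p0,p1], cum=3
Step 4: p0@ESC p1@ESC p2@(4,4) p3@(4,2) p4@ESC -> at (4,2): 1 [p3], cum=4
Step 5: p0@ESC p1@ESC p2@ESC p3@ESC p4@ESC -> at (4,2): 0 [-], cum=4
Total visits = 4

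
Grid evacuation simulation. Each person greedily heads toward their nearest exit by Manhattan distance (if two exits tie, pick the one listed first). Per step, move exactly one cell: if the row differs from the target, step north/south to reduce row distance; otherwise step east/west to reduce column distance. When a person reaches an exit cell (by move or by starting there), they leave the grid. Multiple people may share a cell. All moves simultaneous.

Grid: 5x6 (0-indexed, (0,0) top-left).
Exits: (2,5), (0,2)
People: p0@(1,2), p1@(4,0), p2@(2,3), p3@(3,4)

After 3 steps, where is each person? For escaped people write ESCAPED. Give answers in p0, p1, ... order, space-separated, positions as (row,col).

Step 1: p0:(1,2)->(0,2)->EXIT | p1:(4,0)->(3,0) | p2:(2,3)->(2,4) | p3:(3,4)->(2,4)
Step 2: p0:escaped | p1:(3,0)->(2,0) | p2:(2,4)->(2,5)->EXIT | p3:(2,4)->(2,5)->EXIT
Step 3: p0:escaped | p1:(2,0)->(1,0) | p2:escaped | p3:escaped

ESCAPED (1,0) ESCAPED ESCAPED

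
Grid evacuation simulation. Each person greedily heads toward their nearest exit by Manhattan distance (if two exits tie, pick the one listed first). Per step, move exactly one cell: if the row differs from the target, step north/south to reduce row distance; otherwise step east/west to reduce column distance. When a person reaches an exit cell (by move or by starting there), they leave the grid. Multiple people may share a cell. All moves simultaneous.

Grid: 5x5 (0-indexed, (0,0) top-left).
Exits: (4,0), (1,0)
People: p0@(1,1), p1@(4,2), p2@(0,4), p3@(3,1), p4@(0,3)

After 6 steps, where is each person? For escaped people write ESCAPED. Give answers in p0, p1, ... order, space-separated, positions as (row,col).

Step 1: p0:(1,1)->(1,0)->EXIT | p1:(4,2)->(4,1) | p2:(0,4)->(1,4) | p3:(3,1)->(4,1) | p4:(0,3)->(1,3)
Step 2: p0:escaped | p1:(4,1)->(4,0)->EXIT | p2:(1,4)->(1,3) | p3:(4,1)->(4,0)->EXIT | p4:(1,3)->(1,2)
Step 3: p0:escaped | p1:escaped | p2:(1,3)->(1,2) | p3:escaped | p4:(1,2)->(1,1)
Step 4: p0:escaped | p1:escaped | p2:(1,2)->(1,1) | p3:escaped | p4:(1,1)->(1,0)->EXIT
Step 5: p0:escaped | p1:escaped | p2:(1,1)->(1,0)->EXIT | p3:escaped | p4:escaped

ESCAPED ESCAPED ESCAPED ESCAPED ESCAPED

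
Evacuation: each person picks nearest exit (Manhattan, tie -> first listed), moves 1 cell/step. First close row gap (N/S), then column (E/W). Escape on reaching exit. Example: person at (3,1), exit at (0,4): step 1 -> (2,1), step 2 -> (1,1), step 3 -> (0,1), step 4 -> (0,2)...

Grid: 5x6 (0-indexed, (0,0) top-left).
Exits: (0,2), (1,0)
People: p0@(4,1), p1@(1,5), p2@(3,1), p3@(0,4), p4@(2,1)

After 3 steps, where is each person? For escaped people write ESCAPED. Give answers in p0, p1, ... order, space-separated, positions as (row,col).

Step 1: p0:(4,1)->(3,1) | p1:(1,5)->(0,5) | p2:(3,1)->(2,1) | p3:(0,4)->(0,3) | p4:(2,1)->(1,1)
Step 2: p0:(3,1)->(2,1) | p1:(0,5)->(0,4) | p2:(2,1)->(1,1) | p3:(0,3)->(0,2)->EXIT | p4:(1,1)->(1,0)->EXIT
Step 3: p0:(2,1)->(1,1) | p1:(0,4)->(0,3) | p2:(1,1)->(1,0)->EXIT | p3:escaped | p4:escaped

(1,1) (0,3) ESCAPED ESCAPED ESCAPED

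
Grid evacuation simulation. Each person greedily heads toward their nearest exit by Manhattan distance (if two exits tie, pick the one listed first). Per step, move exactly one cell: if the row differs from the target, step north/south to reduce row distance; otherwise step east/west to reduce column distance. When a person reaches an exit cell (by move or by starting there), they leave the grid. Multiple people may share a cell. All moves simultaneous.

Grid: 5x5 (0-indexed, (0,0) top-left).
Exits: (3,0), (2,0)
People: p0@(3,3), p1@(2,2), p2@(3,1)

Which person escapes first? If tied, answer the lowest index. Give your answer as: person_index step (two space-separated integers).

Answer: 2 1

Derivation:
Step 1: p0:(3,3)->(3,2) | p1:(2,2)->(2,1) | p2:(3,1)->(3,0)->EXIT
Step 2: p0:(3,2)->(3,1) | p1:(2,1)->(2,0)->EXIT | p2:escaped
Step 3: p0:(3,1)->(3,0)->EXIT | p1:escaped | p2:escaped
Exit steps: [3, 2, 1]
First to escape: p2 at step 1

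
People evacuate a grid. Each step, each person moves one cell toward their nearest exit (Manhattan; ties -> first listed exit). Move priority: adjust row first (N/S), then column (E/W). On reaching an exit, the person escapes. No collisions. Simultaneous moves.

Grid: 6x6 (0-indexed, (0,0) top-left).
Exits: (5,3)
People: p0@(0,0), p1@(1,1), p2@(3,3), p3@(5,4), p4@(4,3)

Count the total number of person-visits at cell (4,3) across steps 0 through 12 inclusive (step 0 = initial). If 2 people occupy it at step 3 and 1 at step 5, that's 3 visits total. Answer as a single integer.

Step 0: p0@(0,0) p1@(1,1) p2@(3,3) p3@(5,4) p4@(4,3) -> at (4,3): 1 [p4], cum=1
Step 1: p0@(1,0) p1@(2,1) p2@(4,3) p3@ESC p4@ESC -> at (4,3): 1 [p2], cum=2
Step 2: p0@(2,0) p1@(3,1) p2@ESC p3@ESC p4@ESC -> at (4,3): 0 [-], cum=2
Step 3: p0@(3,0) p1@(4,1) p2@ESC p3@ESC p4@ESC -> at (4,3): 0 [-], cum=2
Step 4: p0@(4,0) p1@(5,1) p2@ESC p3@ESC p4@ESC -> at (4,3): 0 [-], cum=2
Step 5: p0@(5,0) p1@(5,2) p2@ESC p3@ESC p4@ESC -> at (4,3): 0 [-], cum=2
Step 6: p0@(5,1) p1@ESC p2@ESC p3@ESC p4@ESC -> at (4,3): 0 [-], cum=2
Step 7: p0@(5,2) p1@ESC p2@ESC p3@ESC p4@ESC -> at (4,3): 0 [-], cum=2
Step 8: p0@ESC p1@ESC p2@ESC p3@ESC p4@ESC -> at (4,3): 0 [-], cum=2
Total visits = 2

Answer: 2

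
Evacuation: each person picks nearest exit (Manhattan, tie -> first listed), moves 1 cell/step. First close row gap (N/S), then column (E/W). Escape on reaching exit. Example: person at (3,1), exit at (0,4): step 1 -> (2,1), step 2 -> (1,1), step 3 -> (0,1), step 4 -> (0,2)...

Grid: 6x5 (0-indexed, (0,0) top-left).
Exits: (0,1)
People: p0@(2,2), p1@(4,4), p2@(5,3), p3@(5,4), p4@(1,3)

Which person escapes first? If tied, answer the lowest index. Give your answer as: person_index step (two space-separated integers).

Step 1: p0:(2,2)->(1,2) | p1:(4,4)->(3,4) | p2:(5,3)->(4,3) | p3:(5,4)->(4,4) | p4:(1,3)->(0,3)
Step 2: p0:(1,2)->(0,2) | p1:(3,4)->(2,4) | p2:(4,3)->(3,3) | p3:(4,4)->(3,4) | p4:(0,3)->(0,2)
Step 3: p0:(0,2)->(0,1)->EXIT | p1:(2,4)->(1,4) | p2:(3,3)->(2,3) | p3:(3,4)->(2,4) | p4:(0,2)->(0,1)->EXIT
Step 4: p0:escaped | p1:(1,4)->(0,4) | p2:(2,3)->(1,3) | p3:(2,4)->(1,4) | p4:escaped
Step 5: p0:escaped | p1:(0,4)->(0,3) | p2:(1,3)->(0,3) | p3:(1,4)->(0,4) | p4:escaped
Step 6: p0:escaped | p1:(0,3)->(0,2) | p2:(0,3)->(0,2) | p3:(0,4)->(0,3) | p4:escaped
Step 7: p0:escaped | p1:(0,2)->(0,1)->EXIT | p2:(0,2)->(0,1)->EXIT | p3:(0,3)->(0,2) | p4:escaped
Step 8: p0:escaped | p1:escaped | p2:escaped | p3:(0,2)->(0,1)->EXIT | p4:escaped
Exit steps: [3, 7, 7, 8, 3]
First to escape: p0 at step 3

Answer: 0 3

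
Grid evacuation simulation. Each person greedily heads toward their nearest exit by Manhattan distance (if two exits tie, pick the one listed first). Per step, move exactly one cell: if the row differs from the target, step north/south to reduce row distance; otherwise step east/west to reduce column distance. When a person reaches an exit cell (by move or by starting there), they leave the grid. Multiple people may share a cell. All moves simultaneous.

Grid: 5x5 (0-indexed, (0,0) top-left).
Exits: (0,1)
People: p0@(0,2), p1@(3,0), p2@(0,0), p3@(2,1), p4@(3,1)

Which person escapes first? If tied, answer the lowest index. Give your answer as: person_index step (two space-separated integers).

Answer: 0 1

Derivation:
Step 1: p0:(0,2)->(0,1)->EXIT | p1:(3,0)->(2,0) | p2:(0,0)->(0,1)->EXIT | p3:(2,1)->(1,1) | p4:(3,1)->(2,1)
Step 2: p0:escaped | p1:(2,0)->(1,0) | p2:escaped | p3:(1,1)->(0,1)->EXIT | p4:(2,1)->(1,1)
Step 3: p0:escaped | p1:(1,0)->(0,0) | p2:escaped | p3:escaped | p4:(1,1)->(0,1)->EXIT
Step 4: p0:escaped | p1:(0,0)->(0,1)->EXIT | p2:escaped | p3:escaped | p4:escaped
Exit steps: [1, 4, 1, 2, 3]
First to escape: p0 at step 1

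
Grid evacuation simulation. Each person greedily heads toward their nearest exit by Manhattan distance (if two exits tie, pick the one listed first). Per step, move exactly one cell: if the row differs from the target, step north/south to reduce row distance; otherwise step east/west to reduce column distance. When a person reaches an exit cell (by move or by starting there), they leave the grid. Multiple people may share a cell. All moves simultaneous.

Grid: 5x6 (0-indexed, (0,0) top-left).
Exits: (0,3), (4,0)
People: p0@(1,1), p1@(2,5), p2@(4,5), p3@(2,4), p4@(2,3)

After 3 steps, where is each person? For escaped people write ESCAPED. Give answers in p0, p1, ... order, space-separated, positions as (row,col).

Step 1: p0:(1,1)->(0,1) | p1:(2,5)->(1,5) | p2:(4,5)->(4,4) | p3:(2,4)->(1,4) | p4:(2,3)->(1,3)
Step 2: p0:(0,1)->(0,2) | p1:(1,5)->(0,5) | p2:(4,4)->(4,3) | p3:(1,4)->(0,4) | p4:(1,3)->(0,3)->EXIT
Step 3: p0:(0,2)->(0,3)->EXIT | p1:(0,5)->(0,4) | p2:(4,3)->(4,2) | p3:(0,4)->(0,3)->EXIT | p4:escaped

ESCAPED (0,4) (4,2) ESCAPED ESCAPED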